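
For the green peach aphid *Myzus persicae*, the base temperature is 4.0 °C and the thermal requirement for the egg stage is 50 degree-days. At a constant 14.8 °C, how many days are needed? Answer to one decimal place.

Daily accumulation = 14.8 − 4.0 = 10.8 DD/day.
Duration = 50 / 10.8 = 4.630 ≈ 4.6 days.

4.6 days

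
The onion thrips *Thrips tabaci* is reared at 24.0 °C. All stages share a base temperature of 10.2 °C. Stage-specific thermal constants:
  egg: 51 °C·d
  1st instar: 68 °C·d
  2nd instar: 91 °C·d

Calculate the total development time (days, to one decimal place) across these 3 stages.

Daily accumulation at 24.0 °C = 24.0 − 10.2 = 13.8 DD/day.
Total K = 51 + 68 + 91 = 210 DD.
Total duration = 210 / 13.8 = 15.217 ≈ 15.2 days.

15.2 days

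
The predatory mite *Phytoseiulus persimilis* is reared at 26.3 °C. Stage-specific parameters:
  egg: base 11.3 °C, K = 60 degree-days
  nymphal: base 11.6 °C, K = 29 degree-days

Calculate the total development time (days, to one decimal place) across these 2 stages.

egg: 60 / (26.3 − 11.3) = 60 / 15.0 = 4.000 d.
nymphal: 29 / (26.3 − 11.6) = 29 / 14.7 = 1.973 d.
Sum = 5.973 ≈ 6.0 days.

6.0 days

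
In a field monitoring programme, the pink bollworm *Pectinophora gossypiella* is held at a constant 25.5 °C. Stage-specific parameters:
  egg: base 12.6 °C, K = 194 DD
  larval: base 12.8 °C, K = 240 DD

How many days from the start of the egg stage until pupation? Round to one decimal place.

egg: 194 / (25.5 − 12.6) = 194 / 12.9 = 15.039 d.
larval: 240 / (25.5 − 12.8) = 240 / 12.7 = 18.898 d.
Sum = 33.936 ≈ 33.9 days.

33.9 days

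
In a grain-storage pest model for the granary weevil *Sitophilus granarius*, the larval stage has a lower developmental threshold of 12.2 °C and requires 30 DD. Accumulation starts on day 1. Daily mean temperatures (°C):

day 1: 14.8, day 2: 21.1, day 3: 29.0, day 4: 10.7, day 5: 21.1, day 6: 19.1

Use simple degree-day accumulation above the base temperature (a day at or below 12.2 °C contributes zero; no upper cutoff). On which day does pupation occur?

Daily DD above 12.2 °C: 2.6, 8.9, 16.8, 0.0, 8.9, 6.9.
Cumulative: 2.6, 11.5, 28.3, 28.3, 37.2, 44.1.
The total first reaches 30 DD on day 5.

day 5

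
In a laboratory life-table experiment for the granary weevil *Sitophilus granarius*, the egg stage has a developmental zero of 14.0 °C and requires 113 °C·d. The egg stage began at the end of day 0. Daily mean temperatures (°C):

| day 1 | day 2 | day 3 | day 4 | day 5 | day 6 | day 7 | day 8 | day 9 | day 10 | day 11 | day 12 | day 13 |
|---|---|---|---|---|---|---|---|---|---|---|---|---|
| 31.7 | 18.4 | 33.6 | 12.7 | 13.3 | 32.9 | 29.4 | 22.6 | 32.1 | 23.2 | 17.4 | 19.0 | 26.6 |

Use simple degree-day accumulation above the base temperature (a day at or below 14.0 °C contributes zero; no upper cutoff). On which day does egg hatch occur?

day 11

Daily DD above 14.0 °C: 17.7, 4.4, 19.6, 0.0, 0.0, 18.9, 15.4, 8.6, 18.1, 9.2, 3.4, 5.0, 12.6.
Cumulative: 17.7, 22.1, 41.7, 41.7, 41.7, 60.6, 76.0, 84.6, 102.7, 111.9, 115.3, 120.3, 132.9.
The total first reaches 113 DD on day 11.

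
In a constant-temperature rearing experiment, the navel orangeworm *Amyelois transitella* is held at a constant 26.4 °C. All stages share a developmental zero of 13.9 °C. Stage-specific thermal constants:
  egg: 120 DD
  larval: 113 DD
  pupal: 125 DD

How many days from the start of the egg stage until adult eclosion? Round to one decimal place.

Daily accumulation at 26.4 °C = 26.4 − 13.9 = 12.5 DD/day.
Total K = 120 + 113 + 125 = 358 DD.
Total duration = 358 / 12.5 = 28.640 ≈ 28.6 days.

28.6 days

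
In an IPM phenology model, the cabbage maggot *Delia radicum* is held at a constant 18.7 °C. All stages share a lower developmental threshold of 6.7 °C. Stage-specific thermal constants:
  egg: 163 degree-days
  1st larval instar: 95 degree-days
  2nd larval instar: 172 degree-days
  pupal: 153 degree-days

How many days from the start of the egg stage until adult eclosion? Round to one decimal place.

48.6 days

Daily accumulation at 18.7 °C = 18.7 − 6.7 = 12.0 DD/day.
Total K = 163 + 95 + 172 + 153 = 583 DD.
Total duration = 583 / 12.0 = 48.583 ≈ 48.6 days.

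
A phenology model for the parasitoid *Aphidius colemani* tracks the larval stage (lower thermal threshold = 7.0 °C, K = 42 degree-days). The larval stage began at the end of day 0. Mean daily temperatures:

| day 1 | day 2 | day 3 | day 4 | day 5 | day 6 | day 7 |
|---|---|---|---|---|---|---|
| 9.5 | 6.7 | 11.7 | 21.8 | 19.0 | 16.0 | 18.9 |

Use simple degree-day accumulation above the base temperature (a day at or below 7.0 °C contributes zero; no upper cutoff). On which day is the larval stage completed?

day 6

Daily DD above 7.0 °C: 2.5, 0.0, 4.7, 14.8, 12.0, 9.0, 11.9.
Cumulative: 2.5, 2.5, 7.2, 22.0, 34.0, 43.0, 54.9.
The total first reaches 42 DD on day 6.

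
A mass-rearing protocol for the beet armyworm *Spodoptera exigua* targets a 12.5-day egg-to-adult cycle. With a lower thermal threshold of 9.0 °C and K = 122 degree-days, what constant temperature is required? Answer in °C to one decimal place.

Required daily accumulation = 122 / 12.5 = 9.760 DD/day.
T = T_base + 9.760 = 9.0 + 9.760 = 18.760 ≈ 18.8 °C.

18.8 °C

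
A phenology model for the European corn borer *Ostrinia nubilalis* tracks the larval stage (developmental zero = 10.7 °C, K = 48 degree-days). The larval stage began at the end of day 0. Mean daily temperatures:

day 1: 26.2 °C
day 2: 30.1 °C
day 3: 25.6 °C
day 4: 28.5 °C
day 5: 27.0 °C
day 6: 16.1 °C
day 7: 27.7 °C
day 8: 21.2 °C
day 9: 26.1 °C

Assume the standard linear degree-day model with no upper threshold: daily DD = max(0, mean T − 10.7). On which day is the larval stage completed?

day 3

Daily DD above 10.7 °C: 15.5, 19.4, 14.9, 17.8, 16.3, 5.4, 17.0, 10.5, 15.4.
Cumulative: 15.5, 34.9, 49.8, 67.6, 83.9, 89.3, 106.3, 116.8, 132.2.
The total first reaches 48 DD on day 3.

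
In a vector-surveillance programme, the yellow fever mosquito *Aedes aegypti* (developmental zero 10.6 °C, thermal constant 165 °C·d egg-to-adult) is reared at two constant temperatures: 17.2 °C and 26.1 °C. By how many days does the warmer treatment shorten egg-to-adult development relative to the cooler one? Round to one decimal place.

At 17.2 °C: 165 / (17.2 − 10.6) = 165 / 6.6 = 25.000 d.
At 26.1 °C: 165 / (26.1 − 10.6) = 165 / 15.5 = 10.645 d.
Difference = |25.000 − 10.645| = 14.355 ≈ 14.4 days.

14.4 days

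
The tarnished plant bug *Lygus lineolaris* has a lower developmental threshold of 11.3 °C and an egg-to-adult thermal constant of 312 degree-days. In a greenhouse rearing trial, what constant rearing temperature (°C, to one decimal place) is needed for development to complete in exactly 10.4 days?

41.3 °C

Required daily accumulation = 312 / 10.4 = 30.000 DD/day.
T = T_base + 30.000 = 11.3 + 30.000 = 41.300 ≈ 41.3 °C.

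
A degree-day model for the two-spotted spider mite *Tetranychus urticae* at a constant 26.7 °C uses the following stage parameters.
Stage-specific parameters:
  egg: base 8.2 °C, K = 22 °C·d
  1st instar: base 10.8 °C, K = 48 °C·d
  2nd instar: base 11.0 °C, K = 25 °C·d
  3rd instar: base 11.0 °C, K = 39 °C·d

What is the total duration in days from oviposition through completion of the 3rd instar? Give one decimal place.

egg: 22 / (26.7 − 8.2) = 22 / 18.5 = 1.189 d.
1st instar: 48 / (26.7 − 10.8) = 48 / 15.9 = 3.019 d.
2nd instar: 25 / (26.7 − 11.0) = 25 / 15.7 = 1.592 d.
3rd instar: 39 / (26.7 − 11.0) = 39 / 15.7 = 2.484 d.
Sum = 8.284 ≈ 8.3 days.

8.3 days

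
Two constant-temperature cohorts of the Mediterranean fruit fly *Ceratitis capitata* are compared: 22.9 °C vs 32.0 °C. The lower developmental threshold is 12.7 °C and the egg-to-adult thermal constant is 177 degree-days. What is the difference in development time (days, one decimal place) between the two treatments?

8.2 days

At 22.9 °C: 177 / (22.9 − 12.7) = 177 / 10.2 = 17.353 d.
At 32.0 °C: 177 / (32.0 − 12.7) = 177 / 19.3 = 9.171 d.
Difference = |17.353 − 9.171| = 8.182 ≈ 8.2 days.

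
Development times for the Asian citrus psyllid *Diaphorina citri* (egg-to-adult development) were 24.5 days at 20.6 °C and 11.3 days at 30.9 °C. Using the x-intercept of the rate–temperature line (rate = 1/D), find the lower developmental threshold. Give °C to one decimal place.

11.8 °C

Under the model K = D·(T − T_b), so D₁·(T₁ − T_b) = D₂·(T₂ − T_b).
24.5·(20.6 − T_b) = 11.3·(30.9 − T_b)
T_b = (24.5·20.6 − 11.3·30.9) / (24.5 − 11.3) = 155.53 / 13.2 = 11.783 °C ≈ 11.8 °C.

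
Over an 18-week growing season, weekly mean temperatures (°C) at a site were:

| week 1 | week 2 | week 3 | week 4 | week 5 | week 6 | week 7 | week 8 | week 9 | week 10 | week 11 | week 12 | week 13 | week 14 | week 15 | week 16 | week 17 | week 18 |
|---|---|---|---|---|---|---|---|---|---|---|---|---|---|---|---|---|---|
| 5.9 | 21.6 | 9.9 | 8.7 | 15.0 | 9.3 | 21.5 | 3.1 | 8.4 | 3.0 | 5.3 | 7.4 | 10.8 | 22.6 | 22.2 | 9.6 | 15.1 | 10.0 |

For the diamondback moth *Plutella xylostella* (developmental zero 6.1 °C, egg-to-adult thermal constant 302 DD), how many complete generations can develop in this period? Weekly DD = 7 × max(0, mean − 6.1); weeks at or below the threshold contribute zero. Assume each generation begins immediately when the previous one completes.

Weekly DD (7 × max(0, T̄ − 6.1)): 0.0, 108.5, 26.6, 18.2, 62.3, 22.4, 107.8, 0.0, 16.1, 0.0, 0.0, 9.1, 32.9, 115.5, 112.7, 24.5, 63.0, 27.3.
Season total = 746.9 DD.
Complete generations = ⌊746.9 / 302⌋ = 2.

2 generations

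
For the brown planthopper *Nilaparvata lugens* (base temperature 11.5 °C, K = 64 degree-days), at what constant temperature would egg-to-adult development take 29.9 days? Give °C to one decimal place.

13.6 °C

Required daily accumulation = 64 / 29.9 = 2.140 DD/day.
T = T_base + 2.140 = 11.5 + 2.140 = 13.640 ≈ 13.6 °C.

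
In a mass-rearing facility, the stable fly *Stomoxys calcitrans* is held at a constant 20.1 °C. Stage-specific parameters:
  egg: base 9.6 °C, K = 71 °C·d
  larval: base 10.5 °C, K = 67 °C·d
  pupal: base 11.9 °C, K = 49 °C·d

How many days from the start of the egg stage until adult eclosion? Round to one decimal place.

19.7 days

egg: 71 / (20.1 − 9.6) = 71 / 10.5 = 6.762 d.
larval: 67 / (20.1 − 10.5) = 67 / 9.6 = 6.979 d.
pupal: 49 / (20.1 − 11.9) = 49 / 8.2 = 5.976 d.
Sum = 19.717 ≈ 19.7 days.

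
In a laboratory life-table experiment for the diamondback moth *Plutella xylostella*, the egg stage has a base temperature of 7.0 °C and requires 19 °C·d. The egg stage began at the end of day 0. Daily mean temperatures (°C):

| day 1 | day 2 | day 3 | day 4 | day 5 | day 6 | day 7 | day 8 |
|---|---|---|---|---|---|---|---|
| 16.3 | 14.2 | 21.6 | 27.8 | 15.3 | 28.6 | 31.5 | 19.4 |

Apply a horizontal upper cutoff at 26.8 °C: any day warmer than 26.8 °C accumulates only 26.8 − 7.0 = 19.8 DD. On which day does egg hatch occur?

day 3

Daily DD above 7.0 °C (capped at 19.8): 9.3, 7.2, 14.6, 19.8, 8.3, 19.8, 19.8, 12.4.
Cumulative: 9.3, 16.5, 31.1, 50.9, 59.2, 79.0, 98.8, 111.2.
The total first reaches 19 DD on day 3.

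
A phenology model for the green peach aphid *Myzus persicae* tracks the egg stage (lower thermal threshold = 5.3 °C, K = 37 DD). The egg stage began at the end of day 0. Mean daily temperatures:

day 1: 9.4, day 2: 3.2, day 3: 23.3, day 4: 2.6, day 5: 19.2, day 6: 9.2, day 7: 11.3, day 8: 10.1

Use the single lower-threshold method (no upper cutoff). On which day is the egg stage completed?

Daily DD above 5.3 °C: 4.1, 0.0, 18.0, 0.0, 13.9, 3.9, 6.0, 4.8.
Cumulative: 4.1, 4.1, 22.1, 22.1, 36.0, 39.9, 45.9, 50.7.
The total first reaches 37 DD on day 6.

day 6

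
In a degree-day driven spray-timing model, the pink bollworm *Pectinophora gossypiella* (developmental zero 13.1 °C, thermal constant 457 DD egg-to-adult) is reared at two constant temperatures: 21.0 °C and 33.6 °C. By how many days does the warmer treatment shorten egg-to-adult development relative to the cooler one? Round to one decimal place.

At 21.0 °C: 457 / (21.0 − 13.1) = 457 / 7.9 = 57.848 d.
At 33.6 °C: 457 / (33.6 − 13.1) = 457 / 20.5 = 22.293 d.
Difference = |57.848 − 22.293| = 35.555 ≈ 35.6 days.

35.6 days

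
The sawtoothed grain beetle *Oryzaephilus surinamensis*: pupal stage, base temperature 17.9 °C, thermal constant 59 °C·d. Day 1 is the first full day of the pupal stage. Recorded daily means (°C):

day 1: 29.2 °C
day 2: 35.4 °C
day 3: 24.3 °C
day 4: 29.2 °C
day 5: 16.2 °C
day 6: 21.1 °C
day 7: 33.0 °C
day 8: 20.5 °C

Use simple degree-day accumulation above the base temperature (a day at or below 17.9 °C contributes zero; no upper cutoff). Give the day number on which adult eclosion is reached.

Daily DD above 17.9 °C: 11.3, 17.5, 6.4, 11.3, 0.0, 3.2, 15.1, 2.6.
Cumulative: 11.3, 28.8, 35.2, 46.5, 46.5, 49.7, 64.8, 67.4.
The total first reaches 59 DD on day 7.

day 7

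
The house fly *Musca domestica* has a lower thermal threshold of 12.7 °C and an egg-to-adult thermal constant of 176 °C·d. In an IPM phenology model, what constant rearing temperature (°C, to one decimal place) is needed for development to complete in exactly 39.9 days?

Required daily accumulation = 176 / 39.9 = 4.411 DD/day.
T = T_base + 4.411 = 12.7 + 4.411 = 17.111 ≈ 17.1 °C.

17.1 °C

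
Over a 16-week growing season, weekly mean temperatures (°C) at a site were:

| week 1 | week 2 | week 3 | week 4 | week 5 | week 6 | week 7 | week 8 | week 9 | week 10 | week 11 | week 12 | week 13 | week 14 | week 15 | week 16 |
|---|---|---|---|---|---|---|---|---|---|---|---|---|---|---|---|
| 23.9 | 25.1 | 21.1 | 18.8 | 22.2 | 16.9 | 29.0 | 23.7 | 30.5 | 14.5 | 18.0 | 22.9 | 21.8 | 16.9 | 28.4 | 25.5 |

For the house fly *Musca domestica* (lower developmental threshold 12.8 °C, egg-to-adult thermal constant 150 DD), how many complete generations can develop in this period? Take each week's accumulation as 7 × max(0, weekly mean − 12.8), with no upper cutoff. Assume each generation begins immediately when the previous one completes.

7 generations

Weekly DD (7 × max(0, T̄ − 12.8)): 77.7, 86.1, 58.1, 42.0, 65.8, 28.7, 113.4, 76.3, 123.9, 11.9, 36.4, 70.7, 63.0, 28.7, 109.2, 88.9.
Season total = 1080.8 DD.
Complete generations = ⌊1080.8 / 150⌋ = 7.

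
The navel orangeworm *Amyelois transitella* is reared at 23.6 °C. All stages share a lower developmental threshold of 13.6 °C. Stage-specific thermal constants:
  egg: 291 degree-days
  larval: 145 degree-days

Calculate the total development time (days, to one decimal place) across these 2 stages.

43.6 days

Daily accumulation at 23.6 °C = 23.6 − 13.6 = 10.0 DD/day.
Total K = 291 + 145 = 436 DD.
Total duration = 436 / 10.0 = 43.600 ≈ 43.6 days.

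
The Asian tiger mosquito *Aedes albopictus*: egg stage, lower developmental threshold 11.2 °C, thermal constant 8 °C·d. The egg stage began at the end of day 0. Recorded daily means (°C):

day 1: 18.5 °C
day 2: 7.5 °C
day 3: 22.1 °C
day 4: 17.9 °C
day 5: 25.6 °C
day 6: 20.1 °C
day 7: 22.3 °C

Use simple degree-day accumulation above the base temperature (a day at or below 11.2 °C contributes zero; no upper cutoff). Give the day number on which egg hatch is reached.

day 3

Daily DD above 11.2 °C: 7.3, 0.0, 10.9, 6.7, 14.4, 8.9, 11.1.
Cumulative: 7.3, 7.3, 18.2, 24.9, 39.3, 48.2, 59.3.
The total first reaches 8 DD on day 3.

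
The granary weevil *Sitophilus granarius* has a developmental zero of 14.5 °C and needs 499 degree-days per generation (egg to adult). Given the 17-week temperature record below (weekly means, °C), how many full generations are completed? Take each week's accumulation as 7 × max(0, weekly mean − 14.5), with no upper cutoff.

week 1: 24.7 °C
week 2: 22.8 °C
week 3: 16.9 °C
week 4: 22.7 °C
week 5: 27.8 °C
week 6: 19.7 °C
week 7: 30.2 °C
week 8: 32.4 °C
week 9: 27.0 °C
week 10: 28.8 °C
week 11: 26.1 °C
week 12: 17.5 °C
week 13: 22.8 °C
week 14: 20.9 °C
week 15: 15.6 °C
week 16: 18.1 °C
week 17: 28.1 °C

Weekly DD (7 × max(0, T̄ − 14.5)): 71.4, 58.1, 16.8, 57.4, 93.1, 36.4, 109.9, 125.3, 87.5, 100.1, 81.2, 21.0, 58.1, 44.8, 7.7, 25.2, 95.2.
Season total = 1089.2 DD.
Complete generations = ⌊1089.2 / 499⌋ = 2.

2 generations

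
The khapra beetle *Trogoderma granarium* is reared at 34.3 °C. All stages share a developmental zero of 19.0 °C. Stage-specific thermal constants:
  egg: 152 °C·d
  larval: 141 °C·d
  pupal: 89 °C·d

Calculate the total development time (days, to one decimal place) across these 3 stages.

Daily accumulation at 34.3 °C = 34.3 − 19.0 = 15.3 DD/day.
Total K = 152 + 141 + 89 = 382 DD.
Total duration = 382 / 15.3 = 24.967 ≈ 25.0 days.

25.0 days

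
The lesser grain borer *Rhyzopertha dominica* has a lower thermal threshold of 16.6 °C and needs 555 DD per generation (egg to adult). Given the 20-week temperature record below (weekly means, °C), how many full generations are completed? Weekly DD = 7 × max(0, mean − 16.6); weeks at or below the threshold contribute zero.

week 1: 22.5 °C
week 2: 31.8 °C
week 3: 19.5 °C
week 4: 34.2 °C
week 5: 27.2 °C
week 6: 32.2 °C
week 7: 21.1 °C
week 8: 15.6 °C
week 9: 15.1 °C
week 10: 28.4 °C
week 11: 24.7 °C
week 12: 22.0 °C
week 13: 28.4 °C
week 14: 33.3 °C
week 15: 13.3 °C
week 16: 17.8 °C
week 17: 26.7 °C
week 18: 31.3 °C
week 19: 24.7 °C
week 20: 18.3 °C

Weekly DD (7 × max(0, T̄ − 16.6)): 41.3, 106.4, 20.3, 123.2, 74.2, 109.2, 31.5, 0.0, 0.0, 82.6, 56.7, 37.8, 82.6, 116.9, 0.0, 8.4, 70.7, 102.9, 56.7, 11.9.
Season total = 1133.3 DD.
Complete generations = ⌊1133.3 / 555⌋ = 2.

2 generations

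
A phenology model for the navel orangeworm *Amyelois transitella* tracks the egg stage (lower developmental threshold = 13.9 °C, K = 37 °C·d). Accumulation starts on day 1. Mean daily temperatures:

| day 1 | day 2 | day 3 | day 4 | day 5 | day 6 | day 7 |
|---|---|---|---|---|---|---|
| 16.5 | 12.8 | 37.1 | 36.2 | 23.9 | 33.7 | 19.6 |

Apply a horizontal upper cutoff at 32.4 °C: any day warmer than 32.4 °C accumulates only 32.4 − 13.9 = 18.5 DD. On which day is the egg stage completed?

day 4

Daily DD above 13.9 °C (capped at 18.5): 2.6, 0.0, 18.5, 18.5, 10.0, 18.5, 5.7.
Cumulative: 2.6, 2.6, 21.1, 39.6, 49.6, 68.1, 73.8.
The total first reaches 37 DD on day 4.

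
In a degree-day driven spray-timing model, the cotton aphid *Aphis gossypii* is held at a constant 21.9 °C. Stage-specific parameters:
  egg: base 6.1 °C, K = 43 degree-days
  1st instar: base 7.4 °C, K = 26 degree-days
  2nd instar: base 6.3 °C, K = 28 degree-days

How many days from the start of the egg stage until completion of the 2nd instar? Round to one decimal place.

6.3 days

egg: 43 / (21.9 − 6.1) = 43 / 15.8 = 2.722 d.
1st instar: 26 / (21.9 − 7.4) = 26 / 14.5 = 1.793 d.
2nd instar: 28 / (21.9 − 6.3) = 28 / 15.6 = 1.795 d.
Sum = 6.309 ≈ 6.3 days.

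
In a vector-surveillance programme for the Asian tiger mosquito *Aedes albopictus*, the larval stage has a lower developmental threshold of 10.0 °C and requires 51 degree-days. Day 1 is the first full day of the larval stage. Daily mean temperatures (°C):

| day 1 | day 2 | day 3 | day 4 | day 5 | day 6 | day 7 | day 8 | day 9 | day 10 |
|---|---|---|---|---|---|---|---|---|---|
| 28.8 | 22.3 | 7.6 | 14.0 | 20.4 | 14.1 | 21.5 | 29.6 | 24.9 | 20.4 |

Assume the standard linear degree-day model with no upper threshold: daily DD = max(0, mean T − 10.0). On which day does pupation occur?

day 7

Daily DD above 10.0 °C: 18.8, 12.3, 0.0, 4.0, 10.4, 4.1, 11.5, 19.6, 14.9, 10.4.
Cumulative: 18.8, 31.1, 31.1, 35.1, 45.5, 49.6, 61.1, 80.7, 95.6, 106.0.
The total first reaches 51 DD on day 7.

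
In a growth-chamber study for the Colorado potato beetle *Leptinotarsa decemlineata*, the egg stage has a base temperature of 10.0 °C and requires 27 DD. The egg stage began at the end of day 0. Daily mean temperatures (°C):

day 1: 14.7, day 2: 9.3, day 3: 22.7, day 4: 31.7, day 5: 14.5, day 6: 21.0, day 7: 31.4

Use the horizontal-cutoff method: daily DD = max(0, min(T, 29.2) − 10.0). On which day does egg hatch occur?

Daily DD above 10.0 °C (capped at 19.2): 4.7, 0.0, 12.7, 19.2, 4.5, 11.0, 19.2.
Cumulative: 4.7, 4.7, 17.4, 36.6, 41.1, 52.1, 71.3.
The total first reaches 27 DD on day 4.

day 4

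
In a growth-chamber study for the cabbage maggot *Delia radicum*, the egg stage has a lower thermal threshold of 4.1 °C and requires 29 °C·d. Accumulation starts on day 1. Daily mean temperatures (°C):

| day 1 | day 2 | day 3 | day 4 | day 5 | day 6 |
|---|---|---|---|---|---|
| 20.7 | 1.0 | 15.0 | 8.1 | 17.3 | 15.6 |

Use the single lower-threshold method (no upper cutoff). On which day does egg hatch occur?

day 4

Daily DD above 4.1 °C: 16.6, 0.0, 10.9, 4.0, 13.2, 11.5.
Cumulative: 16.6, 16.6, 27.5, 31.5, 44.7, 56.2.
The total first reaches 29 DD on day 4.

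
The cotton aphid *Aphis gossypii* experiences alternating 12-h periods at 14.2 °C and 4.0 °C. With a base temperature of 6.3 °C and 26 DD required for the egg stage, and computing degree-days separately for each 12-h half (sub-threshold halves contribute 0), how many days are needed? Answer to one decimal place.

Day half: max(0, 14.2 − 6.3) × 0.5 = 7.9 × 0.5 = 3.95 DD.
Night half: max(0, 4.0 − 6.3) × 0.5 = 0.0 × 0.5 = 0.00 DD.
Per 24 h: 3.95 DD/day.
Duration = 26 / 3.95 = 6.582 ≈ 6.6 days.

6.6 days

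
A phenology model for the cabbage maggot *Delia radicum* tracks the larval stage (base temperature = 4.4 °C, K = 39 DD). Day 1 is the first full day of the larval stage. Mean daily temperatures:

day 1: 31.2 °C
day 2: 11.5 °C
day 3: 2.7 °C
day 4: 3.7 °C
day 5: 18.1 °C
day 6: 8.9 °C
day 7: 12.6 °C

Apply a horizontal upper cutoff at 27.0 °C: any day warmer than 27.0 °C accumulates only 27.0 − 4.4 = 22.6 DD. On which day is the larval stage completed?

day 5

Daily DD above 4.4 °C (capped at 22.6): 22.6, 7.1, 0.0, 0.0, 13.7, 4.5, 8.2.
Cumulative: 22.6, 29.7, 29.7, 29.7, 43.4, 47.9, 56.1.
The total first reaches 39 DD on day 5.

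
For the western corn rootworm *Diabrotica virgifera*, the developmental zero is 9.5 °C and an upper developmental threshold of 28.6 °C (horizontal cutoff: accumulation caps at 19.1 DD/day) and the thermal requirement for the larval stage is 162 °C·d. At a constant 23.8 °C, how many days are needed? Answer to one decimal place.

11.3 days

Daily accumulation = 23.8 − 9.5 = 14.3 DD/day.
Duration = 162 / 14.3 = 11.329 ≈ 11.3 days.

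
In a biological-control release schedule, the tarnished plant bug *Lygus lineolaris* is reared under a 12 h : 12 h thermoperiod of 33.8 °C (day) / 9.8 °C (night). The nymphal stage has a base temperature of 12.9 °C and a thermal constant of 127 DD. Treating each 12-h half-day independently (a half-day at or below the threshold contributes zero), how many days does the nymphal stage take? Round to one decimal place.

12.2 days

Day half: max(0, 33.8 − 12.9) × 0.5 = 20.9 × 0.5 = 10.45 DD.
Night half: max(0, 9.8 − 12.9) × 0.5 = 0.0 × 0.5 = 0.00 DD.
Per 24 h: 10.45 DD/day.
Duration = 127 / 10.45 = 12.153 ≈ 12.2 days.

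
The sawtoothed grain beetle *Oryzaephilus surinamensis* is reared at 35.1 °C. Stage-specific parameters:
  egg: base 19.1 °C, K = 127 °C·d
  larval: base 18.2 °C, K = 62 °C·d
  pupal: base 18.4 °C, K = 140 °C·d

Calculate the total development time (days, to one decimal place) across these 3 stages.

egg: 127 / (35.1 − 19.1) = 127 / 16.0 = 7.938 d.
larval: 62 / (35.1 − 18.2) = 62 / 16.9 = 3.669 d.
pupal: 140 / (35.1 − 18.4) = 140 / 16.7 = 8.383 d.
Sum = 19.989 ≈ 20.0 days.

20.0 days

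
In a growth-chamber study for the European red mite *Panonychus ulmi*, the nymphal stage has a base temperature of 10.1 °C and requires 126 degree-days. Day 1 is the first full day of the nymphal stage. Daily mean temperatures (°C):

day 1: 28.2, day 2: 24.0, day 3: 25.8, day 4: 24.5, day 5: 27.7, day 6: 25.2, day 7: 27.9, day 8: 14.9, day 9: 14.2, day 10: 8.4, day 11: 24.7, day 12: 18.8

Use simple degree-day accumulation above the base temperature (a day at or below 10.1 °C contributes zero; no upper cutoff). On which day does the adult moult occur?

day 11

Daily DD above 10.1 °C: 18.1, 13.9, 15.7, 14.4, 17.6, 15.1, 17.8, 4.8, 4.1, 0.0, 14.6, 8.7.
Cumulative: 18.1, 32.0, 47.7, 62.1, 79.7, 94.8, 112.6, 117.4, 121.5, 121.5, 136.1, 144.8.
The total first reaches 126 DD on day 11.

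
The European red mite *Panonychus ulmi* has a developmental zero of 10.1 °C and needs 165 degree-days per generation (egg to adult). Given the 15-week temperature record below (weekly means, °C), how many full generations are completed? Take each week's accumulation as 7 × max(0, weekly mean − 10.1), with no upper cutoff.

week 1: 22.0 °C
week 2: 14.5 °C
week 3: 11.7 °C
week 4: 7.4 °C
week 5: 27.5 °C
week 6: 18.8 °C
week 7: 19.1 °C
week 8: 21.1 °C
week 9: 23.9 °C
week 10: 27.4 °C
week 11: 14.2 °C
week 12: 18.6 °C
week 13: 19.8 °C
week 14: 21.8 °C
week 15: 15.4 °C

5 generations

Weekly DD (7 × max(0, T̄ − 10.1)): 83.3, 30.8, 11.2, 0.0, 121.8, 60.9, 63.0, 77.0, 96.6, 121.1, 28.7, 59.5, 67.9, 81.9, 37.1.
Season total = 940.8 DD.
Complete generations = ⌊940.8 / 165⌋ = 5.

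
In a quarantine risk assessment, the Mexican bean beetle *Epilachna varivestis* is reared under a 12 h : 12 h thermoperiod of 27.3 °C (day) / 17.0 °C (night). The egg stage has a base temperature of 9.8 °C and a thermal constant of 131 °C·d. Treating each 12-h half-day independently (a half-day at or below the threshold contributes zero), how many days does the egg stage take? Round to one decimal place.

10.6 days

Day half: max(0, 27.3 − 9.8) × 0.5 = 17.5 × 0.5 = 8.75 DD.
Night half: max(0, 17.0 − 9.8) × 0.5 = 7.2 × 0.5 = 3.60 DD.
Per 24 h: 12.35 DD/day.
Duration = 131 / 12.35 = 10.607 ≈ 10.6 days.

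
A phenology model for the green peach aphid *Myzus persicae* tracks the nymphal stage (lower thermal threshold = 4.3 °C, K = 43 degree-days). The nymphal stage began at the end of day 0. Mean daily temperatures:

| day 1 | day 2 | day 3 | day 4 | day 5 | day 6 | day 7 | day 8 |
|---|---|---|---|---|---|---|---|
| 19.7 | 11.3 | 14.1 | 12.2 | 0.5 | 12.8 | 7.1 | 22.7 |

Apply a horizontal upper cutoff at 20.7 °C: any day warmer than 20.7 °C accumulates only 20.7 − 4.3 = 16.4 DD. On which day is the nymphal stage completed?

day 6

Daily DD above 4.3 °C (capped at 16.4): 15.4, 7.0, 9.8, 7.9, 0.0, 8.5, 2.8, 16.4.
Cumulative: 15.4, 22.4, 32.2, 40.1, 40.1, 48.6, 51.4, 67.8.
The total first reaches 43 DD on day 6.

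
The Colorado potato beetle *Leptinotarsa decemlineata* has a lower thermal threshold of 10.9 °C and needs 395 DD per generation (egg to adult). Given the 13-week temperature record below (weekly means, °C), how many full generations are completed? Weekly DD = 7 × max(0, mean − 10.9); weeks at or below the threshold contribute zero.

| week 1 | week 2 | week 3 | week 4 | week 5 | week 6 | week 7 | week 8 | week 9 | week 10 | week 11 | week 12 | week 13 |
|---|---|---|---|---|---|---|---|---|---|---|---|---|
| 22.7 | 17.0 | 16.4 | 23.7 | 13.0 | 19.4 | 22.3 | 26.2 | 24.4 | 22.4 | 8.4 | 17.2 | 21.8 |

Weekly DD (7 × max(0, T̄ − 10.9)): 82.6, 42.7, 38.5, 89.6, 14.7, 59.5, 79.8, 107.1, 94.5, 80.5, 0.0, 44.1, 76.3.
Season total = 809.9 DD.
Complete generations = ⌊809.9 / 395⌋ = 2.

2 generations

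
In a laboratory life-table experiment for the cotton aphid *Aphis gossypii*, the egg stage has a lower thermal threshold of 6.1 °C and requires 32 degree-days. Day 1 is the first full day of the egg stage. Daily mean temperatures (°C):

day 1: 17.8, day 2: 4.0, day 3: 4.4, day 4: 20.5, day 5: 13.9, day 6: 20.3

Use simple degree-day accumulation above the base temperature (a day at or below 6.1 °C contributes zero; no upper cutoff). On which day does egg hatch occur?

day 5

Daily DD above 6.1 °C: 11.7, 0.0, 0.0, 14.4, 7.8, 14.2.
Cumulative: 11.7, 11.7, 11.7, 26.1, 33.9, 48.1.
The total first reaches 32 DD on day 5.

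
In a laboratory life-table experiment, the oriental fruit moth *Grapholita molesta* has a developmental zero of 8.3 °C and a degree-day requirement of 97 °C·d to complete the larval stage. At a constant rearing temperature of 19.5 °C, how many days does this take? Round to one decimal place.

Daily accumulation = 19.5 − 8.3 = 11.2 DD/day.
Duration = 97 / 11.2 = 8.661 ≈ 8.7 days.

8.7 days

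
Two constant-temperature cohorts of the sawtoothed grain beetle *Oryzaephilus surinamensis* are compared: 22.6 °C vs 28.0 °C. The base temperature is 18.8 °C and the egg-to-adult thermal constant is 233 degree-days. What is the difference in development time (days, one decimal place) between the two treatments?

36.0 days

At 22.6 °C: 233 / (22.6 − 18.8) = 233 / 3.8 = 61.316 d.
At 28.0 °C: 233 / (28.0 − 18.8) = 233 / 9.2 = 25.326 d.
Difference = |61.316 − 25.326| = 35.990 ≈ 36.0 days.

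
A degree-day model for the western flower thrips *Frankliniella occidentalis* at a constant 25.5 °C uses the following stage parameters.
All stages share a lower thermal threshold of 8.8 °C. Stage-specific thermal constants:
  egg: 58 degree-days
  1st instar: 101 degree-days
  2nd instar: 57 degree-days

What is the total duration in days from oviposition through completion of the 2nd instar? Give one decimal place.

12.9 days

Daily accumulation at 25.5 °C = 25.5 − 8.8 = 16.7 DD/day.
Total K = 58 + 101 + 57 = 216 DD.
Total duration = 216 / 16.7 = 12.934 ≈ 12.9 days.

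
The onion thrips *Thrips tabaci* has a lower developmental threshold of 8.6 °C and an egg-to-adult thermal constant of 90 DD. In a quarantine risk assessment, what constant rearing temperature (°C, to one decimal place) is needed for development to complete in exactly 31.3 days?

Required daily accumulation = 90 / 31.3 = 2.875 DD/day.
T = T_base + 2.875 = 8.6 + 2.875 = 11.475 ≈ 11.5 °C.

11.5 °C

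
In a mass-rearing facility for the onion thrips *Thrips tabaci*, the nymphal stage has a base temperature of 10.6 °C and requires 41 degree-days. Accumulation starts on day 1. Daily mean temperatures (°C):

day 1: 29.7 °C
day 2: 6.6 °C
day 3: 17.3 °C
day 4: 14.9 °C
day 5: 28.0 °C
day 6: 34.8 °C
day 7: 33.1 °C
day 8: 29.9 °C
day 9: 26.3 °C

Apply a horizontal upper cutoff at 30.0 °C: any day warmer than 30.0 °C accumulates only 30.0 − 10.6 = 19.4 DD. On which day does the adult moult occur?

day 5

Daily DD above 10.6 °C (capped at 19.4): 19.1, 0.0, 6.7, 4.3, 17.4, 19.4, 19.4, 19.3, 15.7.
Cumulative: 19.1, 19.1, 25.8, 30.1, 47.5, 66.9, 86.3, 105.6, 121.3.
The total first reaches 41 DD on day 5.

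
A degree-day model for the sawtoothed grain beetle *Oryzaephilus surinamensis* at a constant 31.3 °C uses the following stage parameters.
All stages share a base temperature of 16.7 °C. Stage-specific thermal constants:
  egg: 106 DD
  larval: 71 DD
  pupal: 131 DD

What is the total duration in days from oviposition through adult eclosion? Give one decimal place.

21.1 days

Daily accumulation at 31.3 °C = 31.3 − 16.7 = 14.6 DD/day.
Total K = 106 + 71 + 131 = 308 DD.
Total duration = 308 / 14.6 = 21.096 ≈ 21.1 days.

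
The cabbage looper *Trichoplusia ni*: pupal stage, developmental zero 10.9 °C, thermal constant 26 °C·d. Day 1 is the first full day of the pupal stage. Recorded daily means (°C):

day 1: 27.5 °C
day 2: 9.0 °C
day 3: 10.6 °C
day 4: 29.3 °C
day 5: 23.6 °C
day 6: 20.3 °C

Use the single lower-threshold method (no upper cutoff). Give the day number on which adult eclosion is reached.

day 4

Daily DD above 10.9 °C: 16.6, 0.0, 0.0, 18.4, 12.7, 9.4.
Cumulative: 16.6, 16.6, 16.6, 35.0, 47.7, 57.1.
The total first reaches 26 DD on day 4.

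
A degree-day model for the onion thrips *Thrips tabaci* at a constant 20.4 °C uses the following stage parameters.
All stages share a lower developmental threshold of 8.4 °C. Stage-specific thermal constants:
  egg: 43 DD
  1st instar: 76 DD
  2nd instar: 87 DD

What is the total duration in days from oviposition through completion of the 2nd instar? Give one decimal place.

Daily accumulation at 20.4 °C = 20.4 − 8.4 = 12.0 DD/day.
Total K = 43 + 76 + 87 = 206 DD.
Total duration = 206 / 12.0 = 17.167 ≈ 17.2 days.

17.2 days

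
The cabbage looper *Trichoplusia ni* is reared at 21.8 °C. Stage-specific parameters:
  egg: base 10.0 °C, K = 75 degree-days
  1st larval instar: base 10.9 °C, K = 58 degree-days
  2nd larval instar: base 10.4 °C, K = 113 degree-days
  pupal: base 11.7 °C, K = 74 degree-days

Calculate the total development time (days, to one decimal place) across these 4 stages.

28.9 days

egg: 75 / (21.8 − 10.0) = 75 / 11.8 = 6.356 d.
1st larval instar: 58 / (21.8 − 10.9) = 58 / 10.9 = 5.321 d.
2nd larval instar: 113 / (21.8 − 10.4) = 113 / 11.4 = 9.912 d.
pupal: 74 / (21.8 − 11.7) = 74 / 10.1 = 7.327 d.
Sum = 28.916 ≈ 28.9 days.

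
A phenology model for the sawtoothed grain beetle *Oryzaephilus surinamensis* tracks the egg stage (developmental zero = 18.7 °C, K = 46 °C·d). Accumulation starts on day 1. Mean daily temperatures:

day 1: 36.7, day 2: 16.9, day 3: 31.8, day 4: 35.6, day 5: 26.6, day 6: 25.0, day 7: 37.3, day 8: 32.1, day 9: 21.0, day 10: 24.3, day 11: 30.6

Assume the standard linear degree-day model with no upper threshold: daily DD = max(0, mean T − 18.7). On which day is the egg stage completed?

Daily DD above 18.7 °C: 18.0, 0.0, 13.1, 16.9, 7.9, 6.3, 18.6, 13.4, 2.3, 5.6, 11.9.
Cumulative: 18.0, 18.0, 31.1, 48.0, 55.9, 62.2, 80.8, 94.2, 96.5, 102.1, 114.0.
The total first reaches 46 DD on day 4.

day 4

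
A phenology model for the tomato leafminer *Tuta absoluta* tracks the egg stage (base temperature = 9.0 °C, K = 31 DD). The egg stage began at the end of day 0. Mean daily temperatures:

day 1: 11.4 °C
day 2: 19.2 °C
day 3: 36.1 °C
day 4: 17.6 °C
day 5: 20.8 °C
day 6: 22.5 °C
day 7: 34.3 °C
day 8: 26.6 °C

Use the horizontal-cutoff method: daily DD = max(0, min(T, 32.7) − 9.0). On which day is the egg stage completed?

day 3

Daily DD above 9.0 °C (capped at 23.7): 2.4, 10.2, 23.7, 8.6, 11.8, 13.5, 23.7, 17.6.
Cumulative: 2.4, 12.6, 36.3, 44.9, 56.7, 70.2, 93.9, 111.5.
The total first reaches 31 DD on day 3.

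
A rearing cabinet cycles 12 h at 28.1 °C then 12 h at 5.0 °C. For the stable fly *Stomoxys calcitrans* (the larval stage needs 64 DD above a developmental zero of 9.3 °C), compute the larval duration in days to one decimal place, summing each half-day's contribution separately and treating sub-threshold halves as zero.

6.8 days

Day half: max(0, 28.1 − 9.3) × 0.5 = 18.8 × 0.5 = 9.40 DD.
Night half: max(0, 5.0 − 9.3) × 0.5 = 0.0 × 0.5 = 0.00 DD.
Per 24 h: 9.40 DD/day.
Duration = 64 / 9.40 = 6.809 ≈ 6.8 days.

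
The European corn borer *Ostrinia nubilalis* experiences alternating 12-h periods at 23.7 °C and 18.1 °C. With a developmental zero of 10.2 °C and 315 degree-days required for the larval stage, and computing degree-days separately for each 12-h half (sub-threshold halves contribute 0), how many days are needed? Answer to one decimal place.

29.4 days

Day half: max(0, 23.7 − 10.2) × 0.5 = 13.5 × 0.5 = 6.75 DD.
Night half: max(0, 18.1 − 10.2) × 0.5 = 7.9 × 0.5 = 3.95 DD.
Per 24 h: 10.70 DD/day.
Duration = 315 / 10.70 = 29.439 ≈ 29.4 days.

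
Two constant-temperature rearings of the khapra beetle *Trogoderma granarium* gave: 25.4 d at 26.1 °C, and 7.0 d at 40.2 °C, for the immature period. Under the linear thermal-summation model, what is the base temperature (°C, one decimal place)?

Under the model K = D·(T − T_b), so D₁·(T₁ − T_b) = D₂·(T₂ − T_b).
25.4·(26.1 − T_b) = 7.0·(40.2 − T_b)
T_b = (25.4·26.1 − 7.0·40.2) / (25.4 − 7.0) = 381.54 / 18.4 = 20.736 °C ≈ 20.7 °C.

20.7 °C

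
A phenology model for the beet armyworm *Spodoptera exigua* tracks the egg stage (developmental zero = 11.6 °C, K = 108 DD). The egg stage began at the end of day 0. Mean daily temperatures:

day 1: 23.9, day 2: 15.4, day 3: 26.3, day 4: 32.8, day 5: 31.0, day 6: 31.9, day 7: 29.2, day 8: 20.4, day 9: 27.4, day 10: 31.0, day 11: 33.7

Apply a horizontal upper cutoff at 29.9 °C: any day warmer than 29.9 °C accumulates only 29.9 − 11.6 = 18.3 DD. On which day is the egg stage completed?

day 8

Daily DD above 11.6 °C (capped at 18.3): 12.3, 3.8, 14.7, 18.3, 18.3, 18.3, 17.6, 8.8, 15.8, 18.3, 18.3.
Cumulative: 12.3, 16.1, 30.8, 49.1, 67.4, 85.7, 103.3, 112.1, 127.9, 146.2, 164.5.
The total first reaches 108 DD on day 8.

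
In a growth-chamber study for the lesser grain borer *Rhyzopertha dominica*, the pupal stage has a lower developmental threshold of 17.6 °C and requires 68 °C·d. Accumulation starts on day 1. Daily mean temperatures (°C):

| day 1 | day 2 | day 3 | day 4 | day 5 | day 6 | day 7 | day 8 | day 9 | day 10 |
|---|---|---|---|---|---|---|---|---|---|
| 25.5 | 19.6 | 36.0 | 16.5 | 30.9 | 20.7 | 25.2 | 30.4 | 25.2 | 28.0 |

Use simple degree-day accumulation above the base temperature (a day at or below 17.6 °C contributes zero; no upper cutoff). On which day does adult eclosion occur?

Daily DD above 17.6 °C: 7.9, 2.0, 18.4, 0.0, 13.3, 3.1, 7.6, 12.8, 7.6, 10.4.
Cumulative: 7.9, 9.9, 28.3, 28.3, 41.6, 44.7, 52.3, 65.1, 72.7, 83.1.
The total first reaches 68 DD on day 9.

day 9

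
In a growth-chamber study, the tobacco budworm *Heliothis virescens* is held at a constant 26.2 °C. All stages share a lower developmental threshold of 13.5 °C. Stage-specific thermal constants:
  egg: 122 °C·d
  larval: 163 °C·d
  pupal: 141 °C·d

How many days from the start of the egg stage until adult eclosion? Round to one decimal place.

33.5 days

Daily accumulation at 26.2 °C = 26.2 − 13.5 = 12.7 DD/day.
Total K = 122 + 163 + 141 = 426 DD.
Total duration = 426 / 12.7 = 33.543 ≈ 33.5 days.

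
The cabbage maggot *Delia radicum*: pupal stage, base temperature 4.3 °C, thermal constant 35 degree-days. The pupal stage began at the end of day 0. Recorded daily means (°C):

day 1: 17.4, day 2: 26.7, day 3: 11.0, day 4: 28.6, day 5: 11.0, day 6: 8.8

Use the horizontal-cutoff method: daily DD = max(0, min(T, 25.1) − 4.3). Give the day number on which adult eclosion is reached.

Daily DD above 4.3 °C (capped at 20.8): 13.1, 20.8, 6.7, 20.8, 6.7, 4.5.
Cumulative: 13.1, 33.9, 40.6, 61.4, 68.1, 72.6.
The total first reaches 35 DD on day 3.

day 3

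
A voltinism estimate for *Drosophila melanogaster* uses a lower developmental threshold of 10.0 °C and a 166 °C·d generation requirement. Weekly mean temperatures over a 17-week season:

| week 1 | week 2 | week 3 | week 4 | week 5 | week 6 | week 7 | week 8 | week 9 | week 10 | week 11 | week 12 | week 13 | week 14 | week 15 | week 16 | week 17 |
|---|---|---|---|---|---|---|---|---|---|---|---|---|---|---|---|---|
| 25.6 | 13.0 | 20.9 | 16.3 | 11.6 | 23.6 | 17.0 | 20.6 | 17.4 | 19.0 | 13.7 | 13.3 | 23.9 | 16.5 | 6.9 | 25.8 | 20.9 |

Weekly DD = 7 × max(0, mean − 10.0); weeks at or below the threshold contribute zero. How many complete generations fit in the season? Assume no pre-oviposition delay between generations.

Weekly DD (7 × max(0, T̄ − 10.0)): 109.2, 21.0, 76.3, 44.1, 11.2, 95.2, 49.0, 74.2, 51.8, 63.0, 25.9, 23.1, 97.3, 45.5, 0.0, 110.6, 76.3.
Season total = 973.7 DD.
Complete generations = ⌊973.7 / 166⌋ = 5.

5 generations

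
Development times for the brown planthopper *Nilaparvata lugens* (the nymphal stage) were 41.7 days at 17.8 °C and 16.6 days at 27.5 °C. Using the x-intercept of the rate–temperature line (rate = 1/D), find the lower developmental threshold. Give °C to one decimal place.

Linear rate model ⇒ the product D·(T − T_b) is constant across temperatures.
41.7·(17.8 − T_b) = 16.6·(27.5 − T_b)
T_b = (41.7·17.8 − 16.6·27.5) / (41.7 − 16.6) = 285.76 / 25.1 = 11.385 °C ≈ 11.4 °C.

11.4 °C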